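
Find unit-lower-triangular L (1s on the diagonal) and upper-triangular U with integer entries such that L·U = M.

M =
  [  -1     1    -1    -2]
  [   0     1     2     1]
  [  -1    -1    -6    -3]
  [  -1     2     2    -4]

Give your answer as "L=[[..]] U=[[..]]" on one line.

L=[[1,0,0,0],[0,1,0,0],[1,-2,1,0],[1,1,-1,1]] U=[[-1,1,-1,-2],[0,1,2,1],[0,0,-1,1],[0,0,0,-2]]

  row1 -= 0·row0 → [0,1,2,1]
  row2 -= 1·row0 → [0,-2,-5,-1]
  row3 -= 1·row0 → [0,1,3,-2]
  row2 -= -2·row1 → [0,0,-1,1]
  row3 -= 1·row1 → [0,0,1,-3]
  row3 -= -1·row2 → [0,0,0,-2]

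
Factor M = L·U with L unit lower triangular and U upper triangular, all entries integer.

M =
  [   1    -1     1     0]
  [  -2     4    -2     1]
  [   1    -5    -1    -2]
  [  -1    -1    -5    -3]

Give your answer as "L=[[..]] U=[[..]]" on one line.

  R1 -= -2·R0 → [0,2,0,1]
  R2 -= 1·R0 → [0,-4,-2,-2]
  R3 -= -1·R0 → [0,-2,-4,-3]
  R2 -= -2·R1 → [0,0,-2,0]
  R3 -= -1·R1 → [0,0,-4,-2]
  R3 -= 2·R2 → [0,0,0,-2]

L=[[1,0,0,0],[-2,1,0,0],[1,-2,1,0],[-1,-1,2,1]] U=[[1,-1,1,0],[0,2,0,1],[0,0,-2,0],[0,0,0,-2]]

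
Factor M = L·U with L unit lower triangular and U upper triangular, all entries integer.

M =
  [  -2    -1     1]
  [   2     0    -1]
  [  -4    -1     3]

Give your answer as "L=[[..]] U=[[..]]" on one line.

  row1 -= -1·row0 → [0,-1,0]
  row2 -= 2·row0 → [0,1,1]
  row2 -= -1·row1 → [0,0,1]

L=[[1,0,0],[-1,1,0],[2,-1,1]] U=[[-2,-1,1],[0,-1,0],[0,0,1]]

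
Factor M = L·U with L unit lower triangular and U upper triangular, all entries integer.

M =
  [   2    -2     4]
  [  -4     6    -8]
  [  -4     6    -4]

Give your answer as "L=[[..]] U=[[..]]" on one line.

L=[[1,0,0],[-2,1,0],[-2,1,1]] U=[[2,-2,4],[0,2,0],[0,0,4]]

  row1 -= -2·row0 → [0,2,0]
  row2 -= -2·row0 → [0,2,4]
  row2 -= 1·row1 → [0,0,4]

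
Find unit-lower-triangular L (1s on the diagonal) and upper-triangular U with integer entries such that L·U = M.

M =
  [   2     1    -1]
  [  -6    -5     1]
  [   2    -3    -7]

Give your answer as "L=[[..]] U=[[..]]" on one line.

  R1 -= -3·R0 → [0,-2,-2]
  R2 -= 1·R0 → [0,-4,-6]
  R2 -= 2·R1 → [0,0,-2]

L=[[1,0,0],[-3,1,0],[1,2,1]] U=[[2,1,-1],[0,-2,-2],[0,0,-2]]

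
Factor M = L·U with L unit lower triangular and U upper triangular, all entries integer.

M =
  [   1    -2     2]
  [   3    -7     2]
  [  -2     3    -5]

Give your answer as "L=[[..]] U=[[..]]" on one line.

L=[[1,0,0],[3,1,0],[-2,1,1]] U=[[1,-2,2],[0,-1,-4],[0,0,3]]

  r1 -= 3·r0 → [0,-1,-4]
  r2 -= -2·r0 → [0,-1,-1]
  r2 -= 1·r1 → [0,0,3]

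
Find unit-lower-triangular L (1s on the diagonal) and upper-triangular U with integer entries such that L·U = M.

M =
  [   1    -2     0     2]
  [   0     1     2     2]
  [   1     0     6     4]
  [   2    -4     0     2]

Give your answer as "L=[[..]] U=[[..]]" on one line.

L=[[1,0,0,0],[0,1,0,0],[1,2,1,0],[2,0,0,1]] U=[[1,-2,0,2],[0,1,2,2],[0,0,2,-2],[0,0,0,-2]]

  r1 -= 0·r0 → [0,1,2,2]
  r2 -= 1·r0 → [0,2,6,2]
  r3 -= 2·r0 → [0,0,0,-2]
  r2 -= 2·r1 → [0,0,2,-2]
  r3 -= 0·r1 → [0,0,0,-2]
  r3 -= 0·r2 → [0,0,0,-2]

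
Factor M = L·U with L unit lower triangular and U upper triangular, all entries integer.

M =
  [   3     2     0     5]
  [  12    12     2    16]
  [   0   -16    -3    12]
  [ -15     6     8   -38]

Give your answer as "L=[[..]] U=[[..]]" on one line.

  r1 -= 4·r0 → [0,4,2,-4]
  r2 -= 0·r0 → [0,-16,-3,12]
  r3 -= -5·r0 → [0,16,8,-13]
  r2 -= -4·r1 → [0,0,5,-4]
  r3 -= 4·r1 → [0,0,0,3]
  r3 -= 0·r2 → [0,0,0,3]

L=[[1,0,0,0],[4,1,0,0],[0,-4,1,0],[-5,4,0,1]] U=[[3,2,0,5],[0,4,2,-4],[0,0,5,-4],[0,0,0,3]]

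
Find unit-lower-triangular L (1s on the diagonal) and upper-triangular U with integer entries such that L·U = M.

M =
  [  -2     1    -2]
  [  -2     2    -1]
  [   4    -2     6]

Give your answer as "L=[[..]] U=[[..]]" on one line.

L=[[1,0,0],[1,1,0],[-2,0,1]] U=[[-2,1,-2],[0,1,1],[0,0,2]]

  r1 -= 1·r0 → [0,1,1]
  r2 -= -2·r0 → [0,0,2]
  r2 -= 0·r1 → [0,0,2]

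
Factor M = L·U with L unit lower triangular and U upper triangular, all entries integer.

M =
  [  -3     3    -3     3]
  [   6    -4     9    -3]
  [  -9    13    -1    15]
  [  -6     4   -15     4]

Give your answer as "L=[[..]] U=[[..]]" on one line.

  row1 -= -2·row0 → [0,2,3,3]
  row2 -= 3·row0 → [0,4,8,6]
  row3 -= 2·row0 → [0,-2,-9,-2]
  row2 -= 2·row1 → [0,0,2,0]
  row3 -= -1·row1 → [0,0,-6,1]
  row3 -= -3·row2 → [0,0,0,1]

L=[[1,0,0,0],[-2,1,0,0],[3,2,1,0],[2,-1,-3,1]] U=[[-3,3,-3,3],[0,2,3,3],[0,0,2,0],[0,0,0,1]]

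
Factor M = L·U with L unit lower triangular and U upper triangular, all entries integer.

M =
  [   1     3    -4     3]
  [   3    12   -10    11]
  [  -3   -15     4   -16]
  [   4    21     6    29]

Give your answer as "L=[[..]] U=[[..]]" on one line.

L=[[1,0,0,0],[3,1,0,0],[-3,-2,1,0],[4,3,-4,1]] U=[[1,3,-4,3],[0,3,2,2],[0,0,-4,-3],[0,0,0,-1]]

  row1 -= 3·row0 → [0,3,2,2]
  row2 -= -3·row0 → [0,-6,-8,-7]
  row3 -= 4·row0 → [0,9,22,17]
  row2 -= -2·row1 → [0,0,-4,-3]
  row3 -= 3·row1 → [0,0,16,11]
  row3 -= -4·row2 → [0,0,0,-1]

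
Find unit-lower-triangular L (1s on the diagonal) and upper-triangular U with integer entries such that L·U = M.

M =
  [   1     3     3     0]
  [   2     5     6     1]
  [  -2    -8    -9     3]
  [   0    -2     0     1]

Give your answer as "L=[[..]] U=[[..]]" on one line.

L=[[1,0,0,0],[2,1,0,0],[-2,2,1,0],[0,2,0,1]] U=[[1,3,3,0],[0,-1,0,1],[0,0,-3,1],[0,0,0,-1]]

  row1 -= 2·row0 → [0,-1,0,1]
  row2 -= -2·row0 → [0,-2,-3,3]
  row3 -= 0·row0 → [0,-2,0,1]
  row2 -= 2·row1 → [0,0,-3,1]
  row3 -= 2·row1 → [0,0,0,-1]
  row3 -= 0·row2 → [0,0,0,-1]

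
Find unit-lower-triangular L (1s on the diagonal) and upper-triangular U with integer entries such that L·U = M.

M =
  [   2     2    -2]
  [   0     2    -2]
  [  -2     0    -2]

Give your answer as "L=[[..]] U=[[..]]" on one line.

  row1 -= 0·row0 → [0,2,-2]
  row2 -= -1·row0 → [0,2,-4]
  row2 -= 1·row1 → [0,0,-2]

L=[[1,0,0],[0,1,0],[-1,1,1]] U=[[2,2,-2],[0,2,-2],[0,0,-2]]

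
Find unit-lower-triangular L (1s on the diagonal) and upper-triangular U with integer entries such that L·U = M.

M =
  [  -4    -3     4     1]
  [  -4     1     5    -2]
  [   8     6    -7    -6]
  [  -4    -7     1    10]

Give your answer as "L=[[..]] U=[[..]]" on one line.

  R1 -= 1·R0 → [0,4,1,-3]
  R2 -= -2·R0 → [0,0,1,-4]
  R3 -= 1·R0 → [0,-4,-3,9]
  R2 -= 0·R1 → [0,0,1,-4]
  R3 -= -1·R1 → [0,0,-2,6]
  R3 -= -2·R2 → [0,0,0,-2]

L=[[1,0,0,0],[1,1,0,0],[-2,0,1,0],[1,-1,-2,1]] U=[[-4,-3,4,1],[0,4,1,-3],[0,0,1,-4],[0,0,0,-2]]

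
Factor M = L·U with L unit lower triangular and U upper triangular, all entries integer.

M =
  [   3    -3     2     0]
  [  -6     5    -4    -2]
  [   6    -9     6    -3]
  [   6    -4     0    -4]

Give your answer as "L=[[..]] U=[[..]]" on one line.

  row1 -= -2·row0 → [0,-1,0,-2]
  row2 -= 2·row0 → [0,-3,2,-3]
  row3 -= 2·row0 → [0,2,-4,-4]
  row2 -= 3·row1 → [0,0,2,3]
  row3 -= -2·row1 → [0,0,-4,-8]
  row3 -= -2·row2 → [0,0,0,-2]

L=[[1,0,0,0],[-2,1,0,0],[2,3,1,0],[2,-2,-2,1]] U=[[3,-3,2,0],[0,-1,0,-2],[0,0,2,3],[0,0,0,-2]]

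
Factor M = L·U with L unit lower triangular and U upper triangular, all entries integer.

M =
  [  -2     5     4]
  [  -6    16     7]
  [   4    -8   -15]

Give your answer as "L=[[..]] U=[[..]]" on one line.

L=[[1,0,0],[3,1,0],[-2,2,1]] U=[[-2,5,4],[0,1,-5],[0,0,3]]

  row1 -= 3·row0 → [0,1,-5]
  row2 -= -2·row0 → [0,2,-7]
  row2 -= 2·row1 → [0,0,3]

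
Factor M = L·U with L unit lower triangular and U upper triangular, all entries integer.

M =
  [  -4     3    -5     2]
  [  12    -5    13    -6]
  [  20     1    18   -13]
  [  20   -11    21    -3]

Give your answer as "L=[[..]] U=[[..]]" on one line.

  R1 -= -3·R0 → [0,4,-2,0]
  R2 -= -5·R0 → [0,16,-7,-3]
  R3 -= -5·R0 → [0,4,-4,7]
  R2 -= 4·R1 → [0,0,1,-3]
  R3 -= 1·R1 → [0,0,-2,7]
  R3 -= -2·R2 → [0,0,0,1]

L=[[1,0,0,0],[-3,1,0,0],[-5,4,1,0],[-5,1,-2,1]] U=[[-4,3,-5,2],[0,4,-2,0],[0,0,1,-3],[0,0,0,1]]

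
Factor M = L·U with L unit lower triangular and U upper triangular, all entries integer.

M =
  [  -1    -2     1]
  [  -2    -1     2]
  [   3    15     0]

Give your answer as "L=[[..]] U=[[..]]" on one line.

  r1 -= 2·r0 → [0,3,0]
  r2 -= -3·r0 → [0,9,3]
  r2 -= 3·r1 → [0,0,3]

L=[[1,0,0],[2,1,0],[-3,3,1]] U=[[-1,-2,1],[0,3,0],[0,0,3]]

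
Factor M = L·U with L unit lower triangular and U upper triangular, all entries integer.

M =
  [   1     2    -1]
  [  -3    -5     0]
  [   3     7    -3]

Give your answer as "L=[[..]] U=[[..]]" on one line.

L=[[1,0,0],[-3,1,0],[3,1,1]] U=[[1,2,-1],[0,1,-3],[0,0,3]]

  R1 -= -3·R0 → [0,1,-3]
  R2 -= 3·R0 → [0,1,0]
  R2 -= 1·R1 → [0,0,3]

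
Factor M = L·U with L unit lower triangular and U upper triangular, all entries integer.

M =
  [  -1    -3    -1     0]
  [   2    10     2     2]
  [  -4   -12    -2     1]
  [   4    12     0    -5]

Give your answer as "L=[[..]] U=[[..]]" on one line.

  R1 -= -2·R0 → [0,4,0,2]
  R2 -= 4·R0 → [0,0,2,1]
  R3 -= -4·R0 → [0,0,-4,-5]
  R2 -= 0·R1 → [0,0,2,1]
  R3 -= 0·R1 → [0,0,-4,-5]
  R3 -= -2·R2 → [0,0,0,-3]

L=[[1,0,0,0],[-2,1,0,0],[4,0,1,0],[-4,0,-2,1]] U=[[-1,-3,-1,0],[0,4,0,2],[0,0,2,1],[0,0,0,-3]]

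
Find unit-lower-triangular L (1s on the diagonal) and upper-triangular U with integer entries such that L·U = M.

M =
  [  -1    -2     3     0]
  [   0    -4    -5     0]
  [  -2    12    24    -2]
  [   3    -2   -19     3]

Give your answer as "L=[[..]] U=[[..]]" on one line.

L=[[1,0,0,0],[0,1,0,0],[2,-4,1,0],[-3,2,0,1]] U=[[-1,-2,3,0],[0,-4,-5,0],[0,0,-2,-2],[0,0,0,3]]

  r1 -= 0·r0 → [0,-4,-5,0]
  r2 -= 2·r0 → [0,16,18,-2]
  r3 -= -3·r0 → [0,-8,-10,3]
  r2 -= -4·r1 → [0,0,-2,-2]
  r3 -= 2·r1 → [0,0,0,3]
  r3 -= 0·r2 → [0,0,0,3]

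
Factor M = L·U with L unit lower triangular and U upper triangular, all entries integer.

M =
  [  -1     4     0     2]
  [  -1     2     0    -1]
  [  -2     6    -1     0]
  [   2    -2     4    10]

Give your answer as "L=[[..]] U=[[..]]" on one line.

L=[[1,0,0,0],[1,1,0,0],[2,1,1,0],[-2,-3,-4,1]] U=[[-1,4,0,2],[0,-2,0,-3],[0,0,-1,-1],[0,0,0,1]]

  row1 -= 1·row0 → [0,-2,0,-3]
  row2 -= 2·row0 → [0,-2,-1,-4]
  row3 -= -2·row0 → [0,6,4,14]
  row2 -= 1·row1 → [0,0,-1,-1]
  row3 -= -3·row1 → [0,0,4,5]
  row3 -= -4·row2 → [0,0,0,1]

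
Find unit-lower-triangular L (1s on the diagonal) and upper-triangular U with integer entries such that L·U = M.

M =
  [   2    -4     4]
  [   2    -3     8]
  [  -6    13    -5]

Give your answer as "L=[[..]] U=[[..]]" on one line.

  r1 -= 1·r0 → [0,1,4]
  r2 -= -3·r0 → [0,1,7]
  r2 -= 1·r1 → [0,0,3]

L=[[1,0,0],[1,1,0],[-3,1,1]] U=[[2,-4,4],[0,1,4],[0,0,3]]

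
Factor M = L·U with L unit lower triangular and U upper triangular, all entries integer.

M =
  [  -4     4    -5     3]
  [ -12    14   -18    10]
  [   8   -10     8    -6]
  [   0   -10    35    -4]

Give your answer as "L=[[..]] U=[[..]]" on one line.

L=[[1,0,0,0],[3,1,0,0],[-2,-1,1,0],[0,-5,-4,1]] U=[[-4,4,-5,3],[0,2,-3,1],[0,0,-5,1],[0,0,0,5]]

  R1 -= 3·R0 → [0,2,-3,1]
  R2 -= -2·R0 → [0,-2,-2,0]
  R3 -= 0·R0 → [0,-10,35,-4]
  R2 -= -1·R1 → [0,0,-5,1]
  R3 -= -5·R1 → [0,0,20,1]
  R3 -= -4·R2 → [0,0,0,5]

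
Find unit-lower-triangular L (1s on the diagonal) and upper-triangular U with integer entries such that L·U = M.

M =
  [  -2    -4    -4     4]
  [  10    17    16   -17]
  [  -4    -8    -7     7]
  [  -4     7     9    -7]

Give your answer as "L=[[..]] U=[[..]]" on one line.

L=[[1,0,0,0],[-5,1,0,0],[2,0,1,0],[2,-5,-3,1]] U=[[-2,-4,-4,4],[0,-3,-4,3],[0,0,1,-1],[0,0,0,-3]]

  row1 -= -5·row0 → [0,-3,-4,3]
  row2 -= 2·row0 → [0,0,1,-1]
  row3 -= 2·row0 → [0,15,17,-15]
  row2 -= 0·row1 → [0,0,1,-1]
  row3 -= -5·row1 → [0,0,-3,0]
  row3 -= -3·row2 → [0,0,0,-3]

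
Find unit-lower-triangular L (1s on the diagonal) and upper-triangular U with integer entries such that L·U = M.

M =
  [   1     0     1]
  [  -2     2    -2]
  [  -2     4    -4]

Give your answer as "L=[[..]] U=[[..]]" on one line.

  row1 -= -2·row0 → [0,2,0]
  row2 -= -2·row0 → [0,4,-2]
  row2 -= 2·row1 → [0,0,-2]

L=[[1,0,0],[-2,1,0],[-2,2,1]] U=[[1,0,1],[0,2,0],[0,0,-2]]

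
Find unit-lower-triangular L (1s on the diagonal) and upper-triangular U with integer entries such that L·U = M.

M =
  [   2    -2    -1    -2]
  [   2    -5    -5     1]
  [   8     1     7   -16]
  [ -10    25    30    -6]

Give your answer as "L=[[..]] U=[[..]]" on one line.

L=[[1,0,0,0],[1,1,0,0],[4,-3,1,0],[-5,-5,-5,1]] U=[[2,-2,-1,-2],[0,-3,-4,3],[0,0,-1,1],[0,0,0,4]]

  r1 -= 1·r0 → [0,-3,-4,3]
  r2 -= 4·r0 → [0,9,11,-8]
  r3 -= -5·r0 → [0,15,25,-16]
  r2 -= -3·r1 → [0,0,-1,1]
  r3 -= -5·r1 → [0,0,5,-1]
  r3 -= -5·r2 → [0,0,0,4]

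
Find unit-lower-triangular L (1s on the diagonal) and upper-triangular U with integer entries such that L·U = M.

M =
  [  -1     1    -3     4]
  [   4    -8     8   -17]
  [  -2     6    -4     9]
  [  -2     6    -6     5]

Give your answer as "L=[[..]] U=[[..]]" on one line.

L=[[1,0,0,0],[-4,1,0,0],[2,-1,1,0],[2,-1,2,1]] U=[[-1,1,-3,4],[0,-4,-4,-1],[0,0,-2,0],[0,0,0,-4]]

  R1 -= -4·R0 → [0,-4,-4,-1]
  R2 -= 2·R0 → [0,4,2,1]
  R3 -= 2·R0 → [0,4,0,-3]
  R2 -= -1·R1 → [0,0,-2,0]
  R3 -= -1·R1 → [0,0,-4,-4]
  R3 -= 2·R2 → [0,0,0,-4]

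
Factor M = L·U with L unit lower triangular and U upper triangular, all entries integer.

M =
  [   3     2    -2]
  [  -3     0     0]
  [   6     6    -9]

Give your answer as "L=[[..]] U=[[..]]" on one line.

  row1 -= -1·row0 → [0,2,-2]
  row2 -= 2·row0 → [0,2,-5]
  row2 -= 1·row1 → [0,0,-3]

L=[[1,0,0],[-1,1,0],[2,1,1]] U=[[3,2,-2],[0,2,-2],[0,0,-3]]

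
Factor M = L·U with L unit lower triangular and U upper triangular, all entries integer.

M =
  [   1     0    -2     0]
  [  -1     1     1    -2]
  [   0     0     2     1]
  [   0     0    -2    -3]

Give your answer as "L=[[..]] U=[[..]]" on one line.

L=[[1,0,0,0],[-1,1,0,0],[0,0,1,0],[0,0,-1,1]] U=[[1,0,-2,0],[0,1,-1,-2],[0,0,2,1],[0,0,0,-2]]

  row1 -= -1·row0 → [0,1,-1,-2]
  row2 -= 0·row0 → [0,0,2,1]
  row3 -= 0·row0 → [0,0,-2,-3]
  row2 -= 0·row1 → [0,0,2,1]
  row3 -= 0·row1 → [0,0,-2,-3]
  row3 -= -1·row2 → [0,0,0,-2]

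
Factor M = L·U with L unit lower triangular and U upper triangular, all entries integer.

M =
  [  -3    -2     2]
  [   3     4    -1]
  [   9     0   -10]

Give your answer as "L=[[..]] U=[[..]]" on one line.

  r1 -= -1·r0 → [0,2,1]
  r2 -= -3·r0 → [0,-6,-4]
  r2 -= -3·r1 → [0,0,-1]

L=[[1,0,0],[-1,1,0],[-3,-3,1]] U=[[-3,-2,2],[0,2,1],[0,0,-1]]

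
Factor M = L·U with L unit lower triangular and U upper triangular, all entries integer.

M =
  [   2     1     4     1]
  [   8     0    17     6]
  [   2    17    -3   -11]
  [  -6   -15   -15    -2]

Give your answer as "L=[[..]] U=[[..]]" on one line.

L=[[1,0,0,0],[4,1,0,0],[1,-4,1,0],[-3,3,2,1]] U=[[2,1,4,1],[0,-4,1,2],[0,0,-3,-4],[0,0,0,3]]

  R1 -= 4·R0 → [0,-4,1,2]
  R2 -= 1·R0 → [0,16,-7,-12]
  R3 -= -3·R0 → [0,-12,-3,1]
  R2 -= -4·R1 → [0,0,-3,-4]
  R3 -= 3·R1 → [0,0,-6,-5]
  R3 -= 2·R2 → [0,0,0,3]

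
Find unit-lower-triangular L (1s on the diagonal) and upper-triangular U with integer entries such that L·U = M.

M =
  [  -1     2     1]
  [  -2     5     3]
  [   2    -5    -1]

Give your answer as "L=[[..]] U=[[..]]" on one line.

  R1 -= 2·R0 → [0,1,1]
  R2 -= -2·R0 → [0,-1,1]
  R2 -= -1·R1 → [0,0,2]

L=[[1,0,0],[2,1,0],[-2,-1,1]] U=[[-1,2,1],[0,1,1],[0,0,2]]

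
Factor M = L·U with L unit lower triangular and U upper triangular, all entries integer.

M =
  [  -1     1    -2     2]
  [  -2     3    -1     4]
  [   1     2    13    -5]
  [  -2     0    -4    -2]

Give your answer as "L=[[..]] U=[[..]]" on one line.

  row1 -= 2·row0 → [0,1,3,0]
  row2 -= -1·row0 → [0,3,11,-3]
  row3 -= 2·row0 → [0,-2,0,-6]
  row2 -= 3·row1 → [0,0,2,-3]
  row3 -= -2·row1 → [0,0,6,-6]
  row3 -= 3·row2 → [0,0,0,3]

L=[[1,0,0,0],[2,1,0,0],[-1,3,1,0],[2,-2,3,1]] U=[[-1,1,-2,2],[0,1,3,0],[0,0,2,-3],[0,0,0,3]]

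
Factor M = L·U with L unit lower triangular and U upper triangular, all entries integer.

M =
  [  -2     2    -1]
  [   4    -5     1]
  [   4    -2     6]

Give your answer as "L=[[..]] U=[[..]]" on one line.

  row1 -= -2·row0 → [0,-1,-1]
  row2 -= -2·row0 → [0,2,4]
  row2 -= -2·row1 → [0,0,2]

L=[[1,0,0],[-2,1,0],[-2,-2,1]] U=[[-2,2,-1],[0,-1,-1],[0,0,2]]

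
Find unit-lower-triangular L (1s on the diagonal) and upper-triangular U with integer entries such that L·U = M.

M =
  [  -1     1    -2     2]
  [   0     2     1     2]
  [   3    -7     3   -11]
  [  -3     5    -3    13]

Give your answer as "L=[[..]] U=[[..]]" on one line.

L=[[1,0,0,0],[0,1,0,0],[-3,-2,1,0],[3,1,-2,1]] U=[[-1,1,-2,2],[0,2,1,2],[0,0,-1,-1],[0,0,0,3]]

  row1 -= 0·row0 → [0,2,1,2]
  row2 -= -3·row0 → [0,-4,-3,-5]
  row3 -= 3·row0 → [0,2,3,7]
  row2 -= -2·row1 → [0,0,-1,-1]
  row3 -= 1·row1 → [0,0,2,5]
  row3 -= -2·row2 → [0,0,0,3]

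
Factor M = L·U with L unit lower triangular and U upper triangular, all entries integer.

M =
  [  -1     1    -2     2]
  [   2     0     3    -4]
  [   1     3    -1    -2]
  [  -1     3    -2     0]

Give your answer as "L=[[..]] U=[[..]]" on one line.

  r1 -= -2·r0 → [0,2,-1,0]
  r2 -= -1·r0 → [0,4,-3,0]
  r3 -= 1·r0 → [0,2,0,-2]
  r2 -= 2·r1 → [0,0,-1,0]
  r3 -= 1·r1 → [0,0,1,-2]
  r3 -= -1·r2 → [0,0,0,-2]

L=[[1,0,0,0],[-2,1,0,0],[-1,2,1,0],[1,1,-1,1]] U=[[-1,1,-2,2],[0,2,-1,0],[0,0,-1,0],[0,0,0,-2]]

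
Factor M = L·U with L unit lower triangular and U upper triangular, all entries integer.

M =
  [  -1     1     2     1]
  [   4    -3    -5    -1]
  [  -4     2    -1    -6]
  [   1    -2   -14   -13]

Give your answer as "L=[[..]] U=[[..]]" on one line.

L=[[1,0,0,0],[-4,1,0,0],[4,-2,1,0],[-1,-1,3,1]] U=[[-1,1,2,1],[0,1,3,3],[0,0,-3,-4],[0,0,0,3]]

  r1 -= -4·r0 → [0,1,3,3]
  r2 -= 4·r0 → [0,-2,-9,-10]
  r3 -= -1·r0 → [0,-1,-12,-12]
  r2 -= -2·r1 → [0,0,-3,-4]
  r3 -= -1·r1 → [0,0,-9,-9]
  r3 -= 3·r2 → [0,0,0,3]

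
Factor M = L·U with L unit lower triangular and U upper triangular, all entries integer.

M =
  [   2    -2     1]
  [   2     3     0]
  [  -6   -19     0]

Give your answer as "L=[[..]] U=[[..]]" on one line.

L=[[1,0,0],[1,1,0],[-3,-5,1]] U=[[2,-2,1],[0,5,-1],[0,0,-2]]

  r1 -= 1·r0 → [0,5,-1]
  r2 -= -3·r0 → [0,-25,3]
  r2 -= -5·r1 → [0,0,-2]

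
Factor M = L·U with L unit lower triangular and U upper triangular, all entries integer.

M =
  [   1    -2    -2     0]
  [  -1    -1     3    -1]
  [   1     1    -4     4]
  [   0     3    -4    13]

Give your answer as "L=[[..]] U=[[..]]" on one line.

L=[[1,0,0,0],[-1,1,0,0],[1,-1,1,0],[0,-1,3,1]] U=[[1,-2,-2,0],[0,-3,1,-1],[0,0,-1,3],[0,0,0,3]]

  R1 -= -1·R0 → [0,-3,1,-1]
  R2 -= 1·R0 → [0,3,-2,4]
  R3 -= 0·R0 → [0,3,-4,13]
  R2 -= -1·R1 → [0,0,-1,3]
  R3 -= -1·R1 → [0,0,-3,12]
  R3 -= 3·R2 → [0,0,0,3]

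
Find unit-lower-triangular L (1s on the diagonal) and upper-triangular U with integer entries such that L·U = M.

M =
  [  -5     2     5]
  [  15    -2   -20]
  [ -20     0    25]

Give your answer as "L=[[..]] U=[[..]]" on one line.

L=[[1,0,0],[-3,1,0],[4,-2,1]] U=[[-5,2,5],[0,4,-5],[0,0,-5]]

  r1 -= -3·r0 → [0,4,-5]
  r2 -= 4·r0 → [0,-8,5]
  r2 -= -2·r1 → [0,0,-5]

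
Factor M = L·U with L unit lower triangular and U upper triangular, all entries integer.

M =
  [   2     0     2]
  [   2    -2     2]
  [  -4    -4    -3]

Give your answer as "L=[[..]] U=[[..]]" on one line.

L=[[1,0,0],[1,1,0],[-2,2,1]] U=[[2,0,2],[0,-2,0],[0,0,1]]

  r1 -= 1·r0 → [0,-2,0]
  r2 -= -2·r0 → [0,-4,1]
  r2 -= 2·r1 → [0,0,1]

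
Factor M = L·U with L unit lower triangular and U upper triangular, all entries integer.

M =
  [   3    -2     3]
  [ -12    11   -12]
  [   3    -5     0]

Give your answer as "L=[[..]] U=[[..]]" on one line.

  r1 -= -4·r0 → [0,3,0]
  r2 -= 1·r0 → [0,-3,-3]
  r2 -= -1·r1 → [0,0,-3]

L=[[1,0,0],[-4,1,0],[1,-1,1]] U=[[3,-2,3],[0,3,0],[0,0,-3]]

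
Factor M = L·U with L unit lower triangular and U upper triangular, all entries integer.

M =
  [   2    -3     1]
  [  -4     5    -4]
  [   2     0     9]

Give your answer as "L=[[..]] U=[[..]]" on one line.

  row1 -= -2·row0 → [0,-1,-2]
  row2 -= 1·row0 → [0,3,8]
  row2 -= -3·row1 → [0,0,2]

L=[[1,0,0],[-2,1,0],[1,-3,1]] U=[[2,-3,1],[0,-1,-2],[0,0,2]]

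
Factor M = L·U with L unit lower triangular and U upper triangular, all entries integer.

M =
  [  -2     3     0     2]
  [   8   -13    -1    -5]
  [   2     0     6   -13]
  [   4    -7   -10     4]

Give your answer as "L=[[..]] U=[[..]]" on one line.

L=[[1,0,0,0],[-4,1,0,0],[-1,-3,1,0],[-2,1,-3,1]] U=[[-2,3,0,2],[0,-1,-1,3],[0,0,3,-2],[0,0,0,-1]]

  row1 -= -4·row0 → [0,-1,-1,3]
  row2 -= -1·row0 → [0,3,6,-11]
  row3 -= -2·row0 → [0,-1,-10,8]
  row2 -= -3·row1 → [0,0,3,-2]
  row3 -= 1·row1 → [0,0,-9,5]
  row3 -= -3·row2 → [0,0,0,-1]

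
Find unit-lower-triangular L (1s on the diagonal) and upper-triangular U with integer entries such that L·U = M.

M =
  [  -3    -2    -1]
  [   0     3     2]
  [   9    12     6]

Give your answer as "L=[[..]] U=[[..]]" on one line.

  r1 -= 0·r0 → [0,3,2]
  r2 -= -3·r0 → [0,6,3]
  r2 -= 2·r1 → [0,0,-1]

L=[[1,0,0],[0,1,0],[-3,2,1]] U=[[-3,-2,-1],[0,3,2],[0,0,-1]]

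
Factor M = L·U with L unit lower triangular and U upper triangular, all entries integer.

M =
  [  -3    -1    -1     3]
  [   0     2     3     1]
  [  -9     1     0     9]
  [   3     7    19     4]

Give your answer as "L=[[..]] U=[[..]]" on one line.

  R1 -= 0·R0 → [0,2,3,1]
  R2 -= 3·R0 → [0,4,3,0]
  R3 -= -1·R0 → [0,6,18,7]
  R2 -= 2·R1 → [0,0,-3,-2]
  R3 -= 3·R1 → [0,0,9,4]
  R3 -= -3·R2 → [0,0,0,-2]

L=[[1,0,0,0],[0,1,0,0],[3,2,1,0],[-1,3,-3,1]] U=[[-3,-1,-1,3],[0,2,3,1],[0,0,-3,-2],[0,0,0,-2]]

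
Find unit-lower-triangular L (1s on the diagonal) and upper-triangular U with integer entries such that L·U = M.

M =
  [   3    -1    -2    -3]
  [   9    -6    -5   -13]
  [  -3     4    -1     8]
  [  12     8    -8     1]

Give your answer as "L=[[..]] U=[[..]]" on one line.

  row1 -= 3·row0 → [0,-3,1,-4]
  row2 -= -1·row0 → [0,3,-3,5]
  row3 -= 4·row0 → [0,12,0,13]
  row2 -= -1·row1 → [0,0,-2,1]
  row3 -= -4·row1 → [0,0,4,-3]
  row3 -= -2·row2 → [0,0,0,-1]

L=[[1,0,0,0],[3,1,0,0],[-1,-1,1,0],[4,-4,-2,1]] U=[[3,-1,-2,-3],[0,-3,1,-4],[0,0,-2,1],[0,0,0,-1]]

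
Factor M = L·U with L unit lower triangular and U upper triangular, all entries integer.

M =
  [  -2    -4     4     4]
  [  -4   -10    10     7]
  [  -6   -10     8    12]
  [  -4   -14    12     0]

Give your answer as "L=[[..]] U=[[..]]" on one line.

  R1 -= 2·R0 → [0,-2,2,-1]
  R2 -= 3·R0 → [0,2,-4,0]
  R3 -= 2·R0 → [0,-6,4,-8]
  R2 -= -1·R1 → [0,0,-2,-1]
  R3 -= 3·R1 → [0,0,-2,-5]
  R3 -= 1·R2 → [0,0,0,-4]

L=[[1,0,0,0],[2,1,0,0],[3,-1,1,0],[2,3,1,1]] U=[[-2,-4,4,4],[0,-2,2,-1],[0,0,-2,-1],[0,0,0,-4]]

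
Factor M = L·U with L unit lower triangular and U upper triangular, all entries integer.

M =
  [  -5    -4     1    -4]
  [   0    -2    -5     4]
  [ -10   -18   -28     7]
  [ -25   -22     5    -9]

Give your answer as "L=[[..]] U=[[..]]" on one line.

  r1 -= 0·r0 → [0,-2,-5,4]
  r2 -= 2·r0 → [0,-10,-30,15]
  r3 -= 5·r0 → [0,-2,0,11]
  r2 -= 5·r1 → [0,0,-5,-5]
  r3 -= 1·r1 → [0,0,5,7]
  r3 -= -1·r2 → [0,0,0,2]

L=[[1,0,0,0],[0,1,0,0],[2,5,1,0],[5,1,-1,1]] U=[[-5,-4,1,-4],[0,-2,-5,4],[0,0,-5,-5],[0,0,0,2]]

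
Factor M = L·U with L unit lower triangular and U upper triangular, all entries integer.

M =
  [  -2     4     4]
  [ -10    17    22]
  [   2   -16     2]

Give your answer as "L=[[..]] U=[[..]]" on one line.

L=[[1,0,0],[5,1,0],[-1,4,1]] U=[[-2,4,4],[0,-3,2],[0,0,-2]]

  R1 -= 5·R0 → [0,-3,2]
  R2 -= -1·R0 → [0,-12,6]
  R2 -= 4·R1 → [0,0,-2]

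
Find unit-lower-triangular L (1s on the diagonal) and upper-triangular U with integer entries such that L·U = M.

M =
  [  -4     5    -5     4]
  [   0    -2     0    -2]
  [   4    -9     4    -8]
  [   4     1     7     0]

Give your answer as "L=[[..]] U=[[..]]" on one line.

L=[[1,0,0,0],[0,1,0,0],[-1,2,1,0],[-1,-3,-2,1]] U=[[-4,5,-5,4],[0,-2,0,-2],[0,0,-1,0],[0,0,0,-2]]

  R1 -= 0·R0 → [0,-2,0,-2]
  R2 -= -1·R0 → [0,-4,-1,-4]
  R3 -= -1·R0 → [0,6,2,4]
  R2 -= 2·R1 → [0,0,-1,0]
  R3 -= -3·R1 → [0,0,2,-2]
  R3 -= -2·R2 → [0,0,0,-2]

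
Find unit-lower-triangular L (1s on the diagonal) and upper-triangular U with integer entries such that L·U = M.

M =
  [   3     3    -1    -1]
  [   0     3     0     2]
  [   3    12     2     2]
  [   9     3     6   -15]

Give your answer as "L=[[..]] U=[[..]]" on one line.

  r1 -= 0·r0 → [0,3,0,2]
  r2 -= 1·r0 → [0,9,3,3]
  r3 -= 3·r0 → [0,-6,9,-12]
  r2 -= 3·r1 → [0,0,3,-3]
  r3 -= -2·r1 → [0,0,9,-8]
  r3 -= 3·r2 → [0,0,0,1]

L=[[1,0,0,0],[0,1,0,0],[1,3,1,0],[3,-2,3,1]] U=[[3,3,-1,-1],[0,3,0,2],[0,0,3,-3],[0,0,0,1]]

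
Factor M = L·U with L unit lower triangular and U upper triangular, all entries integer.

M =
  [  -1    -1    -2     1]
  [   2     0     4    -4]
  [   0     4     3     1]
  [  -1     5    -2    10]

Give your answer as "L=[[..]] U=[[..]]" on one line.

L=[[1,0,0,0],[-2,1,0,0],[0,-2,1,0],[1,-3,0,1]] U=[[-1,-1,-2,1],[0,-2,0,-2],[0,0,3,-3],[0,0,0,3]]

  row1 -= -2·row0 → [0,-2,0,-2]
  row2 -= 0·row0 → [0,4,3,1]
  row3 -= 1·row0 → [0,6,0,9]
  row2 -= -2·row1 → [0,0,3,-3]
  row3 -= -3·row1 → [0,0,0,3]
  row3 -= 0·row2 → [0,0,0,3]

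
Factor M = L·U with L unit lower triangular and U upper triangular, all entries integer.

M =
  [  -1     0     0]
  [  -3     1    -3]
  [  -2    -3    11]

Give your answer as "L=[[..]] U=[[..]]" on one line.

L=[[1,0,0],[3,1,0],[2,-3,1]] U=[[-1,0,0],[0,1,-3],[0,0,2]]

  r1 -= 3·r0 → [0,1,-3]
  r2 -= 2·r0 → [0,-3,11]
  r2 -= -3·r1 → [0,0,2]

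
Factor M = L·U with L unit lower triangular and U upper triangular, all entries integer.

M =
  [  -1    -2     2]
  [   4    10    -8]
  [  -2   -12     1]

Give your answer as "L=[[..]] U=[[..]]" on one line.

  r1 -= -4·r0 → [0,2,0]
  r2 -= 2·r0 → [0,-8,-3]
  r2 -= -4·r1 → [0,0,-3]

L=[[1,0,0],[-4,1,0],[2,-4,1]] U=[[-1,-2,2],[0,2,0],[0,0,-3]]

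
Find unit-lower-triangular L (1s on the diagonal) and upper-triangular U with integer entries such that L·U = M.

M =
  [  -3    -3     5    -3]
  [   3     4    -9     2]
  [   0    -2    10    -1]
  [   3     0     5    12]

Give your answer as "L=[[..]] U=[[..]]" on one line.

  r1 -= -1·r0 → [0,1,-4,-1]
  r2 -= 0·r0 → [0,-2,10,-1]
  r3 -= -1·r0 → [0,-3,10,9]
  r2 -= -2·r1 → [0,0,2,-3]
  r3 -= -3·r1 → [0,0,-2,6]
  r3 -= -1·r2 → [0,0,0,3]

L=[[1,0,0,0],[-1,1,0,0],[0,-2,1,0],[-1,-3,-1,1]] U=[[-3,-3,5,-3],[0,1,-4,-1],[0,0,2,-3],[0,0,0,3]]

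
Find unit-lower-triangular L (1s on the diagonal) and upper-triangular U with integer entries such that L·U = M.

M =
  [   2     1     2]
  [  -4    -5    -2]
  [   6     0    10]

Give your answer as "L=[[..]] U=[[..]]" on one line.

  row1 -= -2·row0 → [0,-3,2]
  row2 -= 3·row0 → [0,-3,4]
  row2 -= 1·row1 → [0,0,2]

L=[[1,0,0],[-2,1,0],[3,1,1]] U=[[2,1,2],[0,-3,2],[0,0,2]]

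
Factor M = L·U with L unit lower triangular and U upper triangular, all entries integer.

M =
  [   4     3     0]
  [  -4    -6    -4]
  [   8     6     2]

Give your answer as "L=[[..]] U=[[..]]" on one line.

  R1 -= -1·R0 → [0,-3,-4]
  R2 -= 2·R0 → [0,0,2]
  R2 -= 0·R1 → [0,0,2]

L=[[1,0,0],[-1,1,0],[2,0,1]] U=[[4,3,0],[0,-3,-4],[0,0,2]]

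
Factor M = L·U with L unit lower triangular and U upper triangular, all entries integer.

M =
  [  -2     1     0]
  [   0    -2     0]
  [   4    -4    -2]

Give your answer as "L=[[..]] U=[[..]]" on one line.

  r1 -= 0·r0 → [0,-2,0]
  r2 -= -2·r0 → [0,-2,-2]
  r2 -= 1·r1 → [0,0,-2]

L=[[1,0,0],[0,1,0],[-2,1,1]] U=[[-2,1,0],[0,-2,0],[0,0,-2]]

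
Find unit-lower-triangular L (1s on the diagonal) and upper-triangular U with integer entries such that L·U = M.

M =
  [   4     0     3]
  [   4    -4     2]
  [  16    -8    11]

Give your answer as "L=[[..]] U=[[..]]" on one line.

  R1 -= 1·R0 → [0,-4,-1]
  R2 -= 4·R0 → [0,-8,-1]
  R2 -= 2·R1 → [0,0,1]

L=[[1,0,0],[1,1,0],[4,2,1]] U=[[4,0,3],[0,-4,-1],[0,0,1]]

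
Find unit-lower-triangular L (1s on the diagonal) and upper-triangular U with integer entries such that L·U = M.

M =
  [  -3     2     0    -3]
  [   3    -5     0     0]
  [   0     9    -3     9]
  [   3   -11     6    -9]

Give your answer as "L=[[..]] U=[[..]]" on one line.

L=[[1,0,0,0],[-1,1,0,0],[0,-3,1,0],[-1,3,-2,1]] U=[[-3,2,0,-3],[0,-3,0,-3],[0,0,-3,0],[0,0,0,-3]]

  row1 -= -1·row0 → [0,-3,0,-3]
  row2 -= 0·row0 → [0,9,-3,9]
  row3 -= -1·row0 → [0,-9,6,-12]
  row2 -= -3·row1 → [0,0,-3,0]
  row3 -= 3·row1 → [0,0,6,-3]
  row3 -= -2·row2 → [0,0,0,-3]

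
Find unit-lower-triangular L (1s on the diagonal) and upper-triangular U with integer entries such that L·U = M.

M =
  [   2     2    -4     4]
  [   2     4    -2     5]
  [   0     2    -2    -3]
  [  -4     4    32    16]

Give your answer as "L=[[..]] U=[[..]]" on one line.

  R1 -= 1·R0 → [0,2,2,1]
  R2 -= 0·R0 → [0,2,-2,-3]
  R3 -= -2·R0 → [0,8,24,24]
  R2 -= 1·R1 → [0,0,-4,-4]
  R3 -= 4·R1 → [0,0,16,20]
  R3 -= -4·R2 → [0,0,0,4]

L=[[1,0,0,0],[1,1,0,0],[0,1,1,0],[-2,4,-4,1]] U=[[2,2,-4,4],[0,2,2,1],[0,0,-4,-4],[0,0,0,4]]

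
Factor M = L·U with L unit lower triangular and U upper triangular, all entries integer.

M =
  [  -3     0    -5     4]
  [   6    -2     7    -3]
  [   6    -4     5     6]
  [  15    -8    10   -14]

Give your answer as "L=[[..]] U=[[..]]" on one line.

L=[[1,0,0,0],[-2,1,0,0],[-2,2,1,0],[-5,4,-3,1]] U=[[-3,0,-5,4],[0,-2,-3,5],[0,0,1,4],[0,0,0,-2]]

  row1 -= -2·row0 → [0,-2,-3,5]
  row2 -= -2·row0 → [0,-4,-5,14]
  row3 -= -5·row0 → [0,-8,-15,6]
  row2 -= 2·row1 → [0,0,1,4]
  row3 -= 4·row1 → [0,0,-3,-14]
  row3 -= -3·row2 → [0,0,0,-2]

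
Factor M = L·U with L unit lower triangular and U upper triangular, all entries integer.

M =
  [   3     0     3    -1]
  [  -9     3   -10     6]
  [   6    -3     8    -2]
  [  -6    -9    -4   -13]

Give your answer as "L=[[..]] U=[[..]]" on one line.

  R1 -= -3·R0 → [0,3,-1,3]
  R2 -= 2·R0 → [0,-3,2,0]
  R3 -= -2·R0 → [0,-9,2,-15]
  R2 -= -1·R1 → [0,0,1,3]
  R3 -= -3·R1 → [0,0,-1,-6]
  R3 -= -1·R2 → [0,0,0,-3]

L=[[1,0,0,0],[-3,1,0,0],[2,-1,1,0],[-2,-3,-1,1]] U=[[3,0,3,-1],[0,3,-1,3],[0,0,1,3],[0,0,0,-3]]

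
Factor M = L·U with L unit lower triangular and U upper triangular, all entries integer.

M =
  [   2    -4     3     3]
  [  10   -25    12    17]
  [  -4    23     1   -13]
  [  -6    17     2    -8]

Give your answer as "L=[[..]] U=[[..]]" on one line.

L=[[1,0,0,0],[5,1,0,0],[-2,-3,1,0],[-3,-1,-4,1]] U=[[2,-4,3,3],[0,-5,-3,2],[0,0,-2,-1],[0,0,0,-1]]

  row1 -= 5·row0 → [0,-5,-3,2]
  row2 -= -2·row0 → [0,15,7,-7]
  row3 -= -3·row0 → [0,5,11,1]
  row2 -= -3·row1 → [0,0,-2,-1]
  row3 -= -1·row1 → [0,0,8,3]
  row3 -= -4·row2 → [0,0,0,-1]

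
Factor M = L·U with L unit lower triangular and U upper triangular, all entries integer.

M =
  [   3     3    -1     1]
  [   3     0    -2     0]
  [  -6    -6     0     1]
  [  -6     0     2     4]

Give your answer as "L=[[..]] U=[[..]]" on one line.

L=[[1,0,0,0],[1,1,0,0],[-2,0,1,0],[-2,-2,1,1]] U=[[3,3,-1,1],[0,-3,-1,-1],[0,0,-2,3],[0,0,0,1]]

  r1 -= 1·r0 → [0,-3,-1,-1]
  r2 -= -2·r0 → [0,0,-2,3]
  r3 -= -2·r0 → [0,6,0,6]
  r2 -= 0·r1 → [0,0,-2,3]
  r3 -= -2·r1 → [0,0,-2,4]
  r3 -= 1·r2 → [0,0,0,1]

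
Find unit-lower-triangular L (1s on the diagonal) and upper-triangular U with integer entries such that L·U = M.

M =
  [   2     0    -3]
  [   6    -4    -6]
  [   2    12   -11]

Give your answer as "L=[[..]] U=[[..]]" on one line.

  R1 -= 3·R0 → [0,-4,3]
  R2 -= 1·R0 → [0,12,-8]
  R2 -= -3·R1 → [0,0,1]

L=[[1,0,0],[3,1,0],[1,-3,1]] U=[[2,0,-3],[0,-4,3],[0,0,1]]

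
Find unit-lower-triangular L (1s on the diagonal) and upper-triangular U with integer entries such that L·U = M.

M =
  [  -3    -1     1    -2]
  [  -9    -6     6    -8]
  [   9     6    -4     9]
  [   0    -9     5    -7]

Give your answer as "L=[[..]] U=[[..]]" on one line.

  R1 -= 3·R0 → [0,-3,3,-2]
  R2 -= -3·R0 → [0,3,-1,3]
  R3 -= 0·R0 → [0,-9,5,-7]
  R2 -= -1·R1 → [0,0,2,1]
  R3 -= 3·R1 → [0,0,-4,-1]
  R3 -= -2·R2 → [0,0,0,1]

L=[[1,0,0,0],[3,1,0,0],[-3,-1,1,0],[0,3,-2,1]] U=[[-3,-1,1,-2],[0,-3,3,-2],[0,0,2,1],[0,0,0,1]]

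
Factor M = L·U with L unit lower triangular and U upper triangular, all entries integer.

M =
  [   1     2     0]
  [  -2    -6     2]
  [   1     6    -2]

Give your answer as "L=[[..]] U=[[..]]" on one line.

L=[[1,0,0],[-2,1,0],[1,-2,1]] U=[[1,2,0],[0,-2,2],[0,0,2]]

  R1 -= -2·R0 → [0,-2,2]
  R2 -= 1·R0 → [0,4,-2]
  R2 -= -2·R1 → [0,0,2]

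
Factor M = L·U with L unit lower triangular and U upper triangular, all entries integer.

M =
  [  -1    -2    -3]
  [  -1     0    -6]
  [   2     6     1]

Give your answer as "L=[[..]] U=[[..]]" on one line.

L=[[1,0,0],[1,1,0],[-2,1,1]] U=[[-1,-2,-3],[0,2,-3],[0,0,-2]]

  r1 -= 1·r0 → [0,2,-3]
  r2 -= -2·r0 → [0,2,-5]
  r2 -= 1·r1 → [0,0,-2]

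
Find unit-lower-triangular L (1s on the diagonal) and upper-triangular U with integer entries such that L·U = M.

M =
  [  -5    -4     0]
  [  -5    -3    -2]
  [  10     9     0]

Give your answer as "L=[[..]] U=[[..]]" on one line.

L=[[1,0,0],[1,1,0],[-2,1,1]] U=[[-5,-4,0],[0,1,-2],[0,0,2]]

  r1 -= 1·r0 → [0,1,-2]
  r2 -= -2·r0 → [0,1,0]
  r2 -= 1·r1 → [0,0,2]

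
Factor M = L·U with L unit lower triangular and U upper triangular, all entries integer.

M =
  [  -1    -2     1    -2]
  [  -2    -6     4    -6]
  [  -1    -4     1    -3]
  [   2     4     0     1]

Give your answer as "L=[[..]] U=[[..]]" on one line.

  r1 -= 2·r0 → [0,-2,2,-2]
  r2 -= 1·r0 → [0,-2,0,-1]
  r3 -= -2·r0 → [0,0,2,-3]
  r2 -= 1·r1 → [0,0,-2,1]
  r3 -= 0·r1 → [0,0,2,-3]
  r3 -= -1·r2 → [0,0,0,-2]

L=[[1,0,0,0],[2,1,0,0],[1,1,1,0],[-2,0,-1,1]] U=[[-1,-2,1,-2],[0,-2,2,-2],[0,0,-2,1],[0,0,0,-2]]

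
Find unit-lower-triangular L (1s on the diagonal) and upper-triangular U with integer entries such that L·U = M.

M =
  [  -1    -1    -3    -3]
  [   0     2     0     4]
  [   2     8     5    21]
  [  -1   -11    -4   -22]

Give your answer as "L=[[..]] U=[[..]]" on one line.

  row1 -= 0·row0 → [0,2,0,4]
  row2 -= -2·row0 → [0,6,-1,15]
  row3 -= 1·row0 → [0,-10,-1,-19]
  row2 -= 3·row1 → [0,0,-1,3]
  row3 -= -5·row1 → [0,0,-1,1]
  row3 -= 1·row2 → [0,0,0,-2]

L=[[1,0,0,0],[0,1,0,0],[-2,3,1,0],[1,-5,1,1]] U=[[-1,-1,-3,-3],[0,2,0,4],[0,0,-1,3],[0,0,0,-2]]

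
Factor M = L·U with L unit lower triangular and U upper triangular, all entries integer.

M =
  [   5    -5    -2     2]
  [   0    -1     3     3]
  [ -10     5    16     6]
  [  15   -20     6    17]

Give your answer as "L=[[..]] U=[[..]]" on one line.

  R1 -= 0·R0 → [0,-1,3,3]
  R2 -= -2·R0 → [0,-5,12,10]
  R3 -= 3·R0 → [0,-5,12,11]
  R2 -= 5·R1 → [0,0,-3,-5]
  R3 -= 5·R1 → [0,0,-3,-4]
  R3 -= 1·R2 → [0,0,0,1]

L=[[1,0,0,0],[0,1,0,0],[-2,5,1,0],[3,5,1,1]] U=[[5,-5,-2,2],[0,-1,3,3],[0,0,-3,-5],[0,0,0,1]]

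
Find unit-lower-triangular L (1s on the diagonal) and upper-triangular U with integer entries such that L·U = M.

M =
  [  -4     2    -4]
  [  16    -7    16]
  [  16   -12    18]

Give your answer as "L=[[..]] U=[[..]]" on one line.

L=[[1,0,0],[-4,1,0],[-4,-4,1]] U=[[-4,2,-4],[0,1,0],[0,0,2]]

  R1 -= -4·R0 → [0,1,0]
  R2 -= -4·R0 → [0,-4,2]
  R2 -= -4·R1 → [0,0,2]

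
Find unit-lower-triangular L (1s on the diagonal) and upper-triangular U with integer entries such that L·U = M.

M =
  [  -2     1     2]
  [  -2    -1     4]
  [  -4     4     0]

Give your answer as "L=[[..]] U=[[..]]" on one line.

  R1 -= 1·R0 → [0,-2,2]
  R2 -= 2·R0 → [0,2,-4]
  R2 -= -1·R1 → [0,0,-2]

L=[[1,0,0],[1,1,0],[2,-1,1]] U=[[-2,1,2],[0,-2,2],[0,0,-2]]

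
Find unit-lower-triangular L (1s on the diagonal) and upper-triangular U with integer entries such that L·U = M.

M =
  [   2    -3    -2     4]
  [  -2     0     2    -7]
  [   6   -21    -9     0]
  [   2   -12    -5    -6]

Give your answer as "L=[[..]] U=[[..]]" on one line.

L=[[1,0,0,0],[-1,1,0,0],[3,4,1,0],[1,3,1,1]] U=[[2,-3,-2,4],[0,-3,0,-3],[0,0,-3,0],[0,0,0,-1]]

  r1 -= -1·r0 → [0,-3,0,-3]
  r2 -= 3·r0 → [0,-12,-3,-12]
  r3 -= 1·r0 → [0,-9,-3,-10]
  r2 -= 4·r1 → [0,0,-3,0]
  r3 -= 3·r1 → [0,0,-3,-1]
  r3 -= 1·r2 → [0,0,0,-1]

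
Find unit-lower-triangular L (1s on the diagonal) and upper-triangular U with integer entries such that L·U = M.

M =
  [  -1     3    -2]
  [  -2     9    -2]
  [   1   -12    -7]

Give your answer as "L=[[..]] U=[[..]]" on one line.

L=[[1,0,0],[2,1,0],[-1,-3,1]] U=[[-1,3,-2],[0,3,2],[0,0,-3]]

  r1 -= 2·r0 → [0,3,2]
  r2 -= -1·r0 → [0,-9,-9]
  r2 -= -3·r1 → [0,0,-3]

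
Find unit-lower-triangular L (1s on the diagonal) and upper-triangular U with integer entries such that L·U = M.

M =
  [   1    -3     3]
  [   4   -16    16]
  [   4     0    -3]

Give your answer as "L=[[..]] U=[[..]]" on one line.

  row1 -= 4·row0 → [0,-4,4]
  row2 -= 4·row0 → [0,12,-15]
  row2 -= -3·row1 → [0,0,-3]

L=[[1,0,0],[4,1,0],[4,-3,1]] U=[[1,-3,3],[0,-4,4],[0,0,-3]]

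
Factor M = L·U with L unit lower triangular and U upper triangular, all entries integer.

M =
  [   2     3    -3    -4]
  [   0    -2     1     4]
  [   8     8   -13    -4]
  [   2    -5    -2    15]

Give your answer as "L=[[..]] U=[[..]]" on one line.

  r1 -= 0·r0 → [0,-2,1,4]
  r2 -= 4·r0 → [0,-4,-1,12]
  r3 -= 1·r0 → [0,-8,1,19]
  r2 -= 2·r1 → [0,0,-3,4]
  r3 -= 4·r1 → [0,0,-3,3]
  r3 -= 1·r2 → [0,0,0,-1]

L=[[1,0,0,0],[0,1,0,0],[4,2,1,0],[1,4,1,1]] U=[[2,3,-3,-4],[0,-2,1,4],[0,0,-3,4],[0,0,0,-1]]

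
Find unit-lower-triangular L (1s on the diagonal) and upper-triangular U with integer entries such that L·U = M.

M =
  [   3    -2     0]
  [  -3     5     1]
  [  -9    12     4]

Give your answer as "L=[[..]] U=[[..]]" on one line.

  row1 -= -1·row0 → [0,3,1]
  row2 -= -3·row0 → [0,6,4]
  row2 -= 2·row1 → [0,0,2]

L=[[1,0,0],[-1,1,0],[-3,2,1]] U=[[3,-2,0],[0,3,1],[0,0,2]]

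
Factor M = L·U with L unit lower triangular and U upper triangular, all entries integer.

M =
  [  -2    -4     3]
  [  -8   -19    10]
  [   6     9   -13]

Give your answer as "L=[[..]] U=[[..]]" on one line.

  row1 -= 4·row0 → [0,-3,-2]
  row2 -= -3·row0 → [0,-3,-4]
  row2 -= 1·row1 → [0,0,-2]

L=[[1,0,0],[4,1,0],[-3,1,1]] U=[[-2,-4,3],[0,-3,-2],[0,0,-2]]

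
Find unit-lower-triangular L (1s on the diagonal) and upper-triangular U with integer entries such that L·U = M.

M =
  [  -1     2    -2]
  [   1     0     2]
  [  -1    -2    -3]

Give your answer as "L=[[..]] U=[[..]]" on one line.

  row1 -= -1·row0 → [0,2,0]
  row2 -= 1·row0 → [0,-4,-1]
  row2 -= -2·row1 → [0,0,-1]

L=[[1,0,0],[-1,1,0],[1,-2,1]] U=[[-1,2,-2],[0,2,0],[0,0,-1]]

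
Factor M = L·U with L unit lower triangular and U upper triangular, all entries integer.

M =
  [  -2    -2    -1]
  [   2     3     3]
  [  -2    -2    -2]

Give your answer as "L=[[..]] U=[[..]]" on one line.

L=[[1,0,0],[-1,1,0],[1,0,1]] U=[[-2,-2,-1],[0,1,2],[0,0,-1]]

  row1 -= -1·row0 → [0,1,2]
  row2 -= 1·row0 → [0,0,-1]
  row2 -= 0·row1 → [0,0,-1]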